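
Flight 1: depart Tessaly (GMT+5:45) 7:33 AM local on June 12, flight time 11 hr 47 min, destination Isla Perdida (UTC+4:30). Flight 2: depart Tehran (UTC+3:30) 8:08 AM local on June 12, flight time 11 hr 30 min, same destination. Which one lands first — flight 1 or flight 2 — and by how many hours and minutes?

the first, by 2 hours 33 minutes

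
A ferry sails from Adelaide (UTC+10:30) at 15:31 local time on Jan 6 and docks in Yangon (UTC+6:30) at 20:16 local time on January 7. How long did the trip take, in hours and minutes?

Departure in UTC: 15:31 − 10:30 = 05:01 on Jan 6.
Arrival in UTC: 20:16 − 6:30 = 13:46 on Jan 7.
Elapsed = 13:46 − 05:01 (+1 day) = 32 hours 45 minutes.

32 hours 45 minutes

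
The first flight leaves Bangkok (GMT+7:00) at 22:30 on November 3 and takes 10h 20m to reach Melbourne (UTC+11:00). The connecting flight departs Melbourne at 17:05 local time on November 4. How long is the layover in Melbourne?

4 hours 15 minutes

Convert departure to UTC: 22:30 − 7:00 = 15:30 UTC on Nov 3.
Add 10 hours 20 minutes flight time → 01:50 UTC (Nov 4).
Melbourne is UTC+11:00, so local arrival = 01:50 + 11:00 = 12:50 on Nov 4.
Layover = 17:05 − 12:50 = 4 hours 15 minutes.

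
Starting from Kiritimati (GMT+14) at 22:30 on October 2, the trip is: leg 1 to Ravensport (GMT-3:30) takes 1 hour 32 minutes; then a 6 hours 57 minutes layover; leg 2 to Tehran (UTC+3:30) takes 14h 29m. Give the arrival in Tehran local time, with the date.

Convert departure to UTC: 22:30 − 14:00 = 08:30 UTC on Oct 2.
Add 1 hour and 32 minutes leg 1 → 10:02 UTC.
Add 6 hours and 57 minutes layover in Ravensport → 16:59 UTC.
Add 14 hours and 29 minutes leg 2 → 07:28 UTC (Oct 3).
Tehran is UTC+3:30, so local arrival = 07:28 + 3:30 = 10:58 on Oct 3.

10:58 on Oct 3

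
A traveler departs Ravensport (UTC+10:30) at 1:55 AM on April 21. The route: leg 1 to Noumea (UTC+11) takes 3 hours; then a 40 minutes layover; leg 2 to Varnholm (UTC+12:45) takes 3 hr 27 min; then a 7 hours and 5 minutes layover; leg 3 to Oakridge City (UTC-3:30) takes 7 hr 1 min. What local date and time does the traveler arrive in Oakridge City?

9:08 AM on April 21

Convert departure to UTC: 1:55 AM − 10:30 = 3:25 PM UTC on Apr 20.
Add 3 hours leg 1 → 6:25 PM UTC.
Add 40 minutes layover in Noumea → 7:05 PM UTC.
Add 3 hours and 27 minutes leg 2 → 10:32 PM UTC.
Add 7 hours and 5 minutes layover in Varnholm → 5:37 AM UTC (Apr 21).
Add 7 hours and 1 minute leg 3 → 12:38 PM UTC.
Oakridge City is UTC−3:30, so local arrival = 12:38 PM − 3:30 = 9:08 AM on Apr 21.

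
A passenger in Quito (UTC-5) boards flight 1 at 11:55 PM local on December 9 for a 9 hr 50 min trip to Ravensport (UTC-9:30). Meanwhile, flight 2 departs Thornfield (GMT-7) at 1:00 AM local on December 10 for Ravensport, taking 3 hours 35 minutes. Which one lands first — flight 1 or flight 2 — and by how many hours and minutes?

Flight 1 in UTC: 11:55 PM + 5:00 = 4:55 AM on Dec 10.
+9 hours 50 minutes → arrive 2:45 PM UTC on Dec 10.
Flight 2 in UTC: 1:00 AM + 7:00 = 8:00 AM on Dec 10.
+3 hours 35 minutes → arrive 11:35 AM UTC on Dec 10.
Flight 2 lands earlier by 3 hours 10 minutes.

the second, by 3 hours 10 minutes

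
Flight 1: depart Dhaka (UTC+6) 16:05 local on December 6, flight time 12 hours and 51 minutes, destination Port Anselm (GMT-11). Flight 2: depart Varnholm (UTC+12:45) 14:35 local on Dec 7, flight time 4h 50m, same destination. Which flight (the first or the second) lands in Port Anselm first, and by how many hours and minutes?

the first, by 7 hours 44 minutes

Flight 1 in UTC: 16:05 − 6:00 = 10:05 on Dec 6.
+12 hours 51 minutes → arrive 22:56 UTC on Dec 6.
Flight 2 in UTC: 14:35 − 12:45 = 01:50 on Dec 7.
+4 hours and 50 minutes → arrive 06:40 UTC on Dec 7.
Flight 1 lands earlier by 7 hours 44 minutes.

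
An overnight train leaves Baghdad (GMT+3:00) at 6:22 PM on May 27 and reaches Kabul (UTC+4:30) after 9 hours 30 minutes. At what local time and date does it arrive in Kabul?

Convert departure to UTC: 6:22 PM − 3:00 = 3:22 PM UTC on May 27.
Add 9 hours and 30 minutes travel time → 12:52 AM UTC (May 28).
Kabul is UTC+4:30, so local arrival = 12:52 AM + 4:30 = 5:22 AM on May 28.

5:22 AM on May 28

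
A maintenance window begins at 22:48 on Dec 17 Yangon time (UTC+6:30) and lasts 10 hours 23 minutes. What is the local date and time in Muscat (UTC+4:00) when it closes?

Convert start to UTC: 22:48 − 6:30 = 16:18 UTC on Dec 17.
Add 10 hours and 23 minutes duration → 02:41 UTC (Dec 18).
Muscat is UTC+4:00, so local end time = 02:41 + 4:00 = 06:41 on Dec 18.

06:41 on December 18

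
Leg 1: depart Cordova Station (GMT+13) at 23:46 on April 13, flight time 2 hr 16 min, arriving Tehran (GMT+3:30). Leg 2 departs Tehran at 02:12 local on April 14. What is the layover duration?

9 hours 40 minutes

Convert departure to UTC: 23:46 − 13:00 = 10:46 UTC on Apr 13.
Add 2 hours 16 minutes flight time → 13:02 UTC.
Tehran is UTC+3:30, so local arrival = 13:02 + 3:30 = 16:32 on Apr 13.
Layover = 02:12 − 16:32 (+1 day) = 9 hours 40 minutes.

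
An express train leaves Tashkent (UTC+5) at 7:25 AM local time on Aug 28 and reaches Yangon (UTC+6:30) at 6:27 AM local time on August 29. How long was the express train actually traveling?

21 hours 32 minutes

Yangon is 1:30 ahead of Tashkent.
Clock-face elapsed time (ignoring zones) is 23 hours 2 minutes.
Actual elapsed = 23 hours 2 minutes − 1:30 = 21 hours 32 minutes.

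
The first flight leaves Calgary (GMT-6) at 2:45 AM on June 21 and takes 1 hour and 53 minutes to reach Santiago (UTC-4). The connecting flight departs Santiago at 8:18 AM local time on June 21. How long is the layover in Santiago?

1 hour 40 minutes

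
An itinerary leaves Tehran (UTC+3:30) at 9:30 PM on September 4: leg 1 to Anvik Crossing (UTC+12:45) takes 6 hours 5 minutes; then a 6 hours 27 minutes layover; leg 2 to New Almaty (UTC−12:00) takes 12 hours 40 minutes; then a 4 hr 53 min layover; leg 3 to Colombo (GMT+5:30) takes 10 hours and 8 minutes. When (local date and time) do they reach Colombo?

Convert departure to UTC: 9:30 PM − 3:30 = 6:00 PM UTC on Sep 4.
Add 6 hours 5 minutes leg 1 → 12:05 AM UTC (Sep 5).
Add 6 hours and 27 minutes layover in Anvik Crossing → 6:32 AM UTC.
Add 12 hours 40 minutes leg 2 → 7:12 PM UTC.
Add 4 hours and 53 minutes layover in New Almaty → 12:05 AM UTC (Sep 6).
Add 10 hours 8 minutes leg 3 → 10:13 AM UTC.
Colombo is UTC+5:30, so local arrival = 10:13 AM + 5:30 = 3:43 PM on Sep 6.

3:43 PM on Sep 6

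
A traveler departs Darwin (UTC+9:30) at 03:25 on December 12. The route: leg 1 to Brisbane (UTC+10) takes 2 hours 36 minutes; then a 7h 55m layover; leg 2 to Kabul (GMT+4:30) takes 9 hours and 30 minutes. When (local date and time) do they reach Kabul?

18:26 on December 12

Convert departure to UTC: 03:25 − 9:30 = 17:55 UTC on Dec 11.
Add 2 hours 36 minutes leg 1 → 20:31 UTC.
Add 7 hours 55 minutes layover in Brisbane → 04:26 UTC (Dec 12).
Add 9 hours 30 minutes leg 2 → 13:56 UTC.
Kabul is UTC+4:30, so local arrival = 13:56 + 4:30 = 18:26 on Dec 12.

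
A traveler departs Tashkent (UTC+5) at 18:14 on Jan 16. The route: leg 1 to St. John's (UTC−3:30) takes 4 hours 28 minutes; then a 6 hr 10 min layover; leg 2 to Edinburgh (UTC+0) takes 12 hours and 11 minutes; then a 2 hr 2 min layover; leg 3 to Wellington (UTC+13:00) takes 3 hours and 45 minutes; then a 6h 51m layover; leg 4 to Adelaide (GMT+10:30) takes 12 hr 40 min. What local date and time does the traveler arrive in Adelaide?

23:51 on January 18

Convert departure to UTC: 18:14 − 5:00 = 13:14 UTC on Jan 16.
Add 4 hours 28 minutes leg 1 → 17:42 UTC.
Add 6 hours and 10 minutes layover in St. John's → 23:52 UTC.
Add 12 hours 11 minutes leg 2 → 12:03 UTC (Jan 17).
Add 2 hours 2 minutes layover in Edinburgh → 14:05 UTC.
Add 3 hours 45 minutes leg 3 → 17:50 UTC.
Add 6 hours and 51 minutes layover in Wellington → 00:41 UTC (Jan 18).
Add 12 hours 40 minutes leg 4 → 13:21 UTC.
Adelaide is UTC+10:30, so local arrival = 13:21 + 10:30 = 23:51 on Jan 18.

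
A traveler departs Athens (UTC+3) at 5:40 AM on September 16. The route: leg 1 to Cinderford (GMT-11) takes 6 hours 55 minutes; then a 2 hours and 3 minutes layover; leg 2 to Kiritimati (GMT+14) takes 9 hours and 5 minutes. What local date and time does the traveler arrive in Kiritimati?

Convert departure to UTC: 5:40 AM − 3:00 = 2:40 AM UTC on Sep 16.
Add 6 hours 55 minutes leg 1 → 9:35 AM UTC.
Add 2 hours and 3 minutes layover in Cinderford → 11:38 AM UTC.
Add 9 hours and 5 minutes leg 2 → 8:43 PM UTC.
Kiritimati is UTC+14:00, so local arrival = 8:43 PM + 14:00 = 10:43 AM on Sep 17.

10:43 AM on September 17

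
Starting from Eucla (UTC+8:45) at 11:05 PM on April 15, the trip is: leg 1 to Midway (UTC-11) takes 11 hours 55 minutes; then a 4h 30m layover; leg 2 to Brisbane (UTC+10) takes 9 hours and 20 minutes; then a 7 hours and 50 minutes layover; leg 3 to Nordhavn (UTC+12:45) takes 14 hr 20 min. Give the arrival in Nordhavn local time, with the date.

Convert departure to UTC: 11:05 PM − 8:45 = 2:20 PM UTC on Apr 15.
Add 11 hours 55 minutes leg 1 → 2:15 AM UTC (Apr 16).
Add 4 hours 30 minutes layover in Midway → 6:45 AM UTC.
Add 9 hours 20 minutes leg 2 → 4:05 PM UTC.
Add 7 hours 50 minutes layover in Brisbane → 11:55 PM UTC.
Add 14 hours and 20 minutes leg 3 → 2:15 PM UTC (Apr 17).
Nordhavn is UTC+12:45, so local arrival = 2:15 PM + 12:45 = 3:00 AM on Apr 18.

3:00 AM on April 18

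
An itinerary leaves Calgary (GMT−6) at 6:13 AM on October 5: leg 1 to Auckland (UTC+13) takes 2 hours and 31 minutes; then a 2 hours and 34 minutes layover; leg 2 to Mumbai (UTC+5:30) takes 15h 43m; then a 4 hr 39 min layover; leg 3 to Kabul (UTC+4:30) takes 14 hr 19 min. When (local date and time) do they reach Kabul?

8:29 AM on Oct 7

Convert departure to UTC: 6:13 AM + 6:00 = 12:13 PM UTC on Oct 5.
Add 2 hours and 31 minutes leg 1 → 2:44 PM UTC.
Add 2 hours 34 minutes layover in Auckland → 5:18 PM UTC.
Add 15 hours 43 minutes leg 2 → 9:01 AM UTC (Oct 6).
Add 4 hours and 39 minutes layover in Mumbai → 1:40 PM UTC.
Add 14 hours 19 minutes leg 3 → 3:59 AM UTC (Oct 7).
Kabul is UTC+4:30, so local arrival = 3:59 AM + 4:30 = 8:29 AM on Oct 7.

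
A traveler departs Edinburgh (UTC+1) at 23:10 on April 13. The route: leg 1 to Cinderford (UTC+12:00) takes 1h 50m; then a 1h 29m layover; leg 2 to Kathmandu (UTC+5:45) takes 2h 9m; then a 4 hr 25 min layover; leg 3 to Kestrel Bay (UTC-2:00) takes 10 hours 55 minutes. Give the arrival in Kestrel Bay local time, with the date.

16:58 on April 14

Convert departure to UTC: 23:10 − 1:00 = 22:10 UTC on Apr 13.
Add 1 hour 50 minutes leg 1 → 00:00 UTC (Apr 14).
Add 1 hour and 29 minutes layover in Cinderford → 01:29 UTC.
Add 2 hours 9 minutes leg 2 → 03:38 UTC.
Add 4 hours and 25 minutes layover in Kathmandu → 08:03 UTC.
Add 10 hours and 55 minutes leg 3 → 18:58 UTC.
Kestrel Bay is UTC−2:00, so local arrival = 18:58 − 2:00 = 16:58 on Apr 14.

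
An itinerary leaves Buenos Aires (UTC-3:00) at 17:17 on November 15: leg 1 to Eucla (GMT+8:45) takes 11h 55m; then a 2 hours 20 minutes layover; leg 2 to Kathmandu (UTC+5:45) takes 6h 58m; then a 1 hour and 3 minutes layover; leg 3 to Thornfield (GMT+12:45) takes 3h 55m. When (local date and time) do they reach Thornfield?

11:13 on November 17

Convert departure to UTC: 17:17 + 3:00 = 20:17 UTC on Nov 15.
Add 11 hours 55 minutes leg 1 → 08:12 UTC (Nov 16).
Add 2 hours and 20 minutes layover in Eucla → 10:32 UTC.
Add 6 hours 58 minutes leg 2 → 17:30 UTC.
Add 1 hour and 3 minutes layover in Kathmandu → 18:33 UTC.
Add 3 hours 55 minutes leg 3 → 22:28 UTC.
Thornfield is UTC+12:45, so local arrival = 22:28 + 12:45 = 11:13 on Nov 17.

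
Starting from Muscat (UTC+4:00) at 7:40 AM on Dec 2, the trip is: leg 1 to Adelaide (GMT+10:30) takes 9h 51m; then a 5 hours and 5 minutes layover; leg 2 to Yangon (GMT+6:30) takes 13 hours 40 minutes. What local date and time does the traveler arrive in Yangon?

2:46 PM on December 3

Convert departure to UTC: 7:40 AM − 4:00 = 3:40 AM UTC on Dec 2.
Add 9 hours and 51 minutes leg 1 → 1:31 PM UTC.
Add 5 hours and 5 minutes layover in Adelaide → 6:36 PM UTC.
Add 13 hours and 40 minutes leg 2 → 8:16 AM UTC (Dec 3).
Yangon is UTC+6:30, so local arrival = 8:16 AM + 6:30 = 2:46 PM on Dec 3.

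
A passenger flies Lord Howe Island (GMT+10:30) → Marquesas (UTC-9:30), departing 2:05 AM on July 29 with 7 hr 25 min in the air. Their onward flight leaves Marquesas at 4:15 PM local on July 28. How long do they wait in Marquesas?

2 hours 45 minutes

Convert departure to UTC: 2:05 AM − 10:30 = 3:35 PM UTC on Jul 28.
Add 7 hours 25 minutes flight time → 11:00 PM UTC.
Marquesas is UTC−9:30, so local arrival = 11:00 PM − 9:30 = 1:30 PM on Jul 28.
Layover = 4:15 PM − 1:30 PM = 2 hours 45 minutes.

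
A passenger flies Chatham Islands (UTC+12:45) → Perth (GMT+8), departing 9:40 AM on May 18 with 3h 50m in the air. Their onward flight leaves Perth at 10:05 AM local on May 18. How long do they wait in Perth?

Convert departure to UTC: 9:40 AM − 12:45 = 8:55 PM UTC on May 17.
Add 3 hours and 50 minutes flight time → 12:45 AM UTC (May 18).
Perth is UTC+8:00, so local arrival = 12:45 AM + 8:00 = 8:45 AM on May 18.
Layover = 10:05 AM − 8:45 AM = 1 hour 20 minutes.

1 hour 20 minutes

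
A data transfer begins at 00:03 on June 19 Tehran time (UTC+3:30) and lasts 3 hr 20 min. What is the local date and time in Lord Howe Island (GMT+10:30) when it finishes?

Convert start to UTC: 00:03 − 3:30 = 20:33 UTC on Jun 18.
Add 3 hours 20 minutes duration → 23:53 UTC.
Lord Howe Island is UTC+10:30, so local end time = 23:53 + 10:30 = 10:23 on Jun 19.

10:23 on June 19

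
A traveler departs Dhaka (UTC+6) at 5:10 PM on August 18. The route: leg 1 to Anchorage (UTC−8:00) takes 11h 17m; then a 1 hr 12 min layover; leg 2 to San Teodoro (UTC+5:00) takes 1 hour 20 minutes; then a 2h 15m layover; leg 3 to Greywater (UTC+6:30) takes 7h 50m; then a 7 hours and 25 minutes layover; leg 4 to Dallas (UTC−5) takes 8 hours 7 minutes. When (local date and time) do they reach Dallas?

9:36 PM on August 19

Convert departure to UTC: 5:10 PM − 6:00 = 11:10 AM UTC on Aug 18.
Add 11 hours 17 minutes leg 1 → 10:27 PM UTC.
Add 1 hour and 12 minutes layover in Anchorage → 11:39 PM UTC.
Add 1 hour 20 minutes leg 2 → 12:59 AM UTC (Aug 19).
Add 2 hours 15 minutes layover in San Teodoro → 3:14 AM UTC.
Add 7 hours and 50 minutes leg 3 → 11:04 AM UTC.
Add 7 hours 25 minutes layover in Greywater → 6:29 PM UTC.
Add 8 hours 7 minutes leg 4 → 2:36 AM UTC (Aug 20).
Dallas is UTC−5:00, so local arrival = 2:36 AM − 5:00 = 9:36 PM on Aug 19.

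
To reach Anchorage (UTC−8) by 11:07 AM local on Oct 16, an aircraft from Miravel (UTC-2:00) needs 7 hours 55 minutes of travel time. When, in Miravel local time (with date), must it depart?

9:12 AM on Oct 16

Target arrival in UTC: 11:07 AM + 8:00 = 7:07 PM on Oct 16.
Subtract 7 hours 55 minutes → departure 11:12 AM UTC on Oct 16.
Miravel is UTC−2:00: 11:12 AM − 2:00 = 9:12 AM on Oct 16.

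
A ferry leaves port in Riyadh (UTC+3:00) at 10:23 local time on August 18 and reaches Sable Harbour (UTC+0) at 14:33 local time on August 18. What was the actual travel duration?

Departure in UTC: 10:23 − 3:00 = 07:23 on Aug 18.
Arrival is already UTC: 14:33 on Aug 18.
Elapsed = 14:33 − 07:23 = 7 hours 10 minutes.

7 hours 10 minutes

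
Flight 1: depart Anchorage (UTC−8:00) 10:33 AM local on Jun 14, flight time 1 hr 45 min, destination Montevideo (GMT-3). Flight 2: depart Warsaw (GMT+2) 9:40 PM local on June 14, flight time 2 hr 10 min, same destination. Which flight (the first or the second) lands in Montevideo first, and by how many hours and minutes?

the first, by 1 hour 32 minutes

Flight 1 in UTC: 10:33 AM + 8:00 = 6:33 PM on Jun 14.
+1 hour 45 minutes → arrive 8:18 PM UTC on Jun 14.
Flight 2 in UTC: 9:40 PM − 2:00 = 7:40 PM on Jun 14.
+2 hours and 10 minutes → arrive 9:50 PM UTC on Jun 14.
Flight 1 lands earlier by 1 hour 32 minutes.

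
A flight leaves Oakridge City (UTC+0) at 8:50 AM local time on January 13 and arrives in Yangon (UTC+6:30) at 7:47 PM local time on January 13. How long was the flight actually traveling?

4 hours 27 minutes

Departure is already UTC: 8:50 AM on Jan 13.
Arrival in UTC: 7:47 PM − 6:30 = 1:17 PM on Jan 13.
Elapsed = 1:17 PM − 8:50 AM = 4 hours 27 minutes.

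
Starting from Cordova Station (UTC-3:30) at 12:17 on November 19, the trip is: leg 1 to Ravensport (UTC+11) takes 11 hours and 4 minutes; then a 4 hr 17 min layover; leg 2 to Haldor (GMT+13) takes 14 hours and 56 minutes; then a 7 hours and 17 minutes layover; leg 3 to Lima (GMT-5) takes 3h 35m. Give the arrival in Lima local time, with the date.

03:56 on November 21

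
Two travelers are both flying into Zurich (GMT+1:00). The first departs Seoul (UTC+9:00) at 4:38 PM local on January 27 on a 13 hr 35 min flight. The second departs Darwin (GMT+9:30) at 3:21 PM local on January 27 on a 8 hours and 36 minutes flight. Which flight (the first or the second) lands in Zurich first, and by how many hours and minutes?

the second, by 6 hours 46 minutes

Flight 1 in UTC: 4:38 PM − 9:00 = 7:38 AM on Jan 27.
+13 hours and 35 minutes → arrive 9:13 PM UTC on Jan 27.
Flight 2 in UTC: 3:21 PM − 9:30 = 5:51 AM on Jan 27.
+8 hours and 36 minutes → arrive 2:27 PM UTC on Jan 27.
Flight 2 lands earlier by 6 hours 46 minutes.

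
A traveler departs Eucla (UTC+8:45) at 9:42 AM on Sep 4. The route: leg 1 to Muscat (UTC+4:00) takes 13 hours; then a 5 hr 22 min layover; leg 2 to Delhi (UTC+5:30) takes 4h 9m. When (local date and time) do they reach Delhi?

Convert departure to UTC: 9:42 AM − 8:45 = 12:57 AM UTC on Sep 4.
Add 13 hours leg 1 → 1:57 PM UTC.
Add 5 hours and 22 minutes layover in Muscat → 7:19 PM UTC.
Add 4 hours 9 minutes leg 2 → 11:28 PM UTC.
Delhi is UTC+5:30, so local arrival = 11:28 PM + 5:30 = 4:58 AM on Sep 5.

4:58 AM on September 5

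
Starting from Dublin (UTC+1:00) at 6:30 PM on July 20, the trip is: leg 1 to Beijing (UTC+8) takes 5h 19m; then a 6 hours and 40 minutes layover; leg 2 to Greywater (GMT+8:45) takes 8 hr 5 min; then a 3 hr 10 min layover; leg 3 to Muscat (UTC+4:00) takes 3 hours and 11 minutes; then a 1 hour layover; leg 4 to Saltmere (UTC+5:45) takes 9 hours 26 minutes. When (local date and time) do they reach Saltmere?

12:06 PM on July 22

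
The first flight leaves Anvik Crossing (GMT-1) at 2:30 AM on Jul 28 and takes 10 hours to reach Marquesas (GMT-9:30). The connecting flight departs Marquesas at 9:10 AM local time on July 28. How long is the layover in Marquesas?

5 hours 10 minutes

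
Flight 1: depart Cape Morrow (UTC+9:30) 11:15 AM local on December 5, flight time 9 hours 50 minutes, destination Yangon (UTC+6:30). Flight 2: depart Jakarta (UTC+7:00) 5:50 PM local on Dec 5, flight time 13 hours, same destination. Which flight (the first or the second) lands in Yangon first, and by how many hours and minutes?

the first, by 12 hours 15 minutes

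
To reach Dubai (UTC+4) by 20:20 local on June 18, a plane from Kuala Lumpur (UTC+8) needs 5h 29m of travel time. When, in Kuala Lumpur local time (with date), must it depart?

18:51 on June 18

Target arrival in UTC: 20:20 − 4:00 = 16:20 on Jun 18.
Subtract 5 hours and 29 minutes → departure 10:51 UTC on Jun 18.
Kuala Lumpur is UTC+8:00: 10:51 + 8:00 = 18:51 on Jun 18.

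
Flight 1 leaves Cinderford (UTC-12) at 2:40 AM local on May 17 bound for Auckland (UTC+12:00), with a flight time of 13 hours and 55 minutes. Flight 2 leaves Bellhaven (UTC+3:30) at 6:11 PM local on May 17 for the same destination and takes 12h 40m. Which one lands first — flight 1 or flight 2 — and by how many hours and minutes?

the second, by 1 hour 14 minutes

Flight 1 in UTC: 2:40 AM + 12:00 = 2:40 PM on May 17.
+13 hours and 55 minutes → arrive 4:35 AM UTC on May 18.
Flight 2 in UTC: 6:11 PM − 3:30 = 2:41 PM on May 17.
+12 hours 40 minutes → arrive 3:21 AM UTC on May 18.
Flight 2 lands earlier by 1 hour 14 minutes.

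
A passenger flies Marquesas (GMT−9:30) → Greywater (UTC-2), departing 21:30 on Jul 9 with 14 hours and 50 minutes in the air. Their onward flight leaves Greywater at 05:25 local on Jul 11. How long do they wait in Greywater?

Convert departure to UTC: 21:30 + 9:30 = 07:00 UTC on Jul 10.
Add 14 hours 50 minutes flight time → 21:50 UTC.
Greywater is UTC−2:00, so local arrival = 21:50 − 2:00 = 19:50 on Jul 10.
Layover = 05:25 − 19:50 (+1 day) = 9 hours 35 minutes.

9 hours 35 minutes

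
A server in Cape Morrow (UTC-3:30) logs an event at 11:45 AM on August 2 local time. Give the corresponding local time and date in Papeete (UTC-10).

5:15 AM on Aug 2

Papeete is 6:30 behind Cape Morrow.
Shift by the zone difference: 11:45 AM − 6:30 = 5:15 AM on Aug 2 in Papeete.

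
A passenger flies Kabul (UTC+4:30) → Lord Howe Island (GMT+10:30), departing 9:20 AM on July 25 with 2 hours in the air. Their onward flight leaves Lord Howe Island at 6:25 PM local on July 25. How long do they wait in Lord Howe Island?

1 hour 5 minutes

Convert departure to UTC: 9:20 AM − 4:30 = 4:50 AM UTC on Jul 25.
Add 2 hours flight time → 6:50 AM UTC.
Lord Howe Island is UTC+10:30, so local arrival = 6:50 AM + 10:30 = 5:20 PM on Jul 25.
Layover = 6:25 PM − 5:20 PM = 1 hour 5 minutes.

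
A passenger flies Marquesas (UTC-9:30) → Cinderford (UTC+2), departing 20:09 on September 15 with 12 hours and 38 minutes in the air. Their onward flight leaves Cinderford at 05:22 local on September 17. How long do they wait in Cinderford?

9 hours 5 minutes

Convert departure to UTC: 20:09 + 9:30 = 05:39 UTC on Sep 16.
Add 12 hours 38 minutes flight time → 18:17 UTC.
Cinderford is UTC+2:00, so local arrival = 18:17 + 2:00 = 20:17 on Sep 16.
Layover = 05:22 − 20:17 (+1 day) = 9 hours 5 minutes.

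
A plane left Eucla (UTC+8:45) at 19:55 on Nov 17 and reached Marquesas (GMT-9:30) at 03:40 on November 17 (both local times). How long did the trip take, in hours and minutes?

2 hours

Departure in UTC: 19:55 − 8:45 = 11:10 on Nov 17.
Arrival in UTC: 03:40 + 9:30 = 13:10 on Nov 17.
Elapsed = 13:10 − 11:10 = 2 hours.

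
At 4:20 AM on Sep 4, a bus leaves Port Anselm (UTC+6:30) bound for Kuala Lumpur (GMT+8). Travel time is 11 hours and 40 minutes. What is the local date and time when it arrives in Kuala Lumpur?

5:30 PM on September 4

Convert departure to UTC: 4:20 AM − 6:30 = 9:50 PM UTC on Sep 3.
Add 11 hours 40 minutes travel time → 9:30 AM UTC (Sep 4).
Kuala Lumpur is UTC+8:00, so local arrival = 9:30 AM + 8:00 = 5:30 PM on Sep 4.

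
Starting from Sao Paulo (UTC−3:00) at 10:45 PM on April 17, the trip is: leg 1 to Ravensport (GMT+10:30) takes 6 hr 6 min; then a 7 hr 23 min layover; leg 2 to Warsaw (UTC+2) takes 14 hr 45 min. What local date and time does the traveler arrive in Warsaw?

Convert departure to UTC: 10:45 PM + 3:00 = 1:45 AM UTC on Apr 18.
Add 6 hours 6 minutes leg 1 → 7:51 AM UTC.
Add 7 hours and 23 minutes layover in Ravensport → 3:14 PM UTC.
Add 14 hours 45 minutes leg 2 → 5:59 AM UTC (Apr 19).
Warsaw is UTC+2:00, so local arrival = 5:59 AM + 2:00 = 7:59 AM on Apr 19.

7:59 AM on April 19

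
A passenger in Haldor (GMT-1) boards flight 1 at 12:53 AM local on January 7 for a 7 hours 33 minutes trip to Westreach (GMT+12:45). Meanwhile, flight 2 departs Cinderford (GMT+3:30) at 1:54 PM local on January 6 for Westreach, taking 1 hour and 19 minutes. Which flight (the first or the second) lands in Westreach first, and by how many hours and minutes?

the second, by 21 hours 43 minutes

Flight 1 in UTC: 12:53 AM + 1:00 = 1:53 AM on Jan 7.
+7 hours 33 minutes → arrive 9:26 AM UTC on Jan 7.
Flight 2 in UTC: 1:54 PM − 3:30 = 10:24 AM on Jan 6.
+1 hour 19 minutes → arrive 11:43 AM UTC on Jan 6.
Flight 2 lands earlier by 21 hours 43 minutes.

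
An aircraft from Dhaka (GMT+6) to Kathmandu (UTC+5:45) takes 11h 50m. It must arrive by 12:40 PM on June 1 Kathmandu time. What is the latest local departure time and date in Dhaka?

1:05 AM on Jun 1

Target arrival in UTC: 12:40 PM − 5:45 = 6:55 AM on Jun 1.
Subtract 11 hours and 50 minutes → departure 7:05 PM UTC on May 31.
Dhaka is UTC+6:00: 7:05 PM + 6:00 = 1:05 AM on Jun 1.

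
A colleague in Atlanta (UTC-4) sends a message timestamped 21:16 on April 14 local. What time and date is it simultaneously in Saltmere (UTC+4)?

05:16 on Apr 15

In UTC: 21:16 + 4:00 = 01:16 on Apr 15.
Saltmere is UTC+4:00: 01:16 + 4:00 = 05:16 on Apr 15.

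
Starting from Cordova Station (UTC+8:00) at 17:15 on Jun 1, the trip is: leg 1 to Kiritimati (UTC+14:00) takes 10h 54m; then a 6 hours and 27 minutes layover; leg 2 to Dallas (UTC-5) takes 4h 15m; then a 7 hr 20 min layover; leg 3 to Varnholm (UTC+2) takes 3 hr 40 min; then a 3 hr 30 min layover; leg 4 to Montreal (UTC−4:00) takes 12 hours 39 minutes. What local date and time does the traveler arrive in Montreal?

06:00 on Jun 3

Convert departure to UTC: 17:15 − 8:00 = 09:15 UTC on Jun 1.
Add 10 hours 54 minutes leg 1 → 20:09 UTC.
Add 6 hours and 27 minutes layover in Kiritimati → 02:36 UTC (Jun 2).
Add 4 hours and 15 minutes leg 2 → 06:51 UTC.
Add 7 hours 20 minutes layover in Dallas → 14:11 UTC.
Add 3 hours 40 minutes leg 3 → 17:51 UTC.
Add 3 hours and 30 minutes layover in Varnholm → 21:21 UTC.
Add 12 hours and 39 minutes leg 4 → 10:00 UTC (Jun 3).
Montreal is UTC−4:00, so local arrival = 10:00 − 4:00 = 06:00 on Jun 3.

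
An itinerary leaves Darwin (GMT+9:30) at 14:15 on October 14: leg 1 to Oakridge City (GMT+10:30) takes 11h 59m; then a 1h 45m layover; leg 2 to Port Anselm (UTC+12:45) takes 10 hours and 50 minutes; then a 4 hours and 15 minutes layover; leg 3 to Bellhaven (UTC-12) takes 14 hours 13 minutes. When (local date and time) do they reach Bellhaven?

Convert departure to UTC: 14:15 − 9:30 = 04:45 UTC on Oct 14.
Add 11 hours and 59 minutes leg 1 → 16:44 UTC.
Add 1 hour and 45 minutes layover in Oakridge City → 18:29 UTC.
Add 10 hours and 50 minutes leg 2 → 05:19 UTC (Oct 15).
Add 4 hours 15 minutes layover in Port Anselm → 09:34 UTC.
Add 14 hours 13 minutes leg 3 → 23:47 UTC.
Bellhaven is UTC−12:00, so local arrival = 23:47 − 12:00 = 11:47 on Oct 15.

11:47 on October 15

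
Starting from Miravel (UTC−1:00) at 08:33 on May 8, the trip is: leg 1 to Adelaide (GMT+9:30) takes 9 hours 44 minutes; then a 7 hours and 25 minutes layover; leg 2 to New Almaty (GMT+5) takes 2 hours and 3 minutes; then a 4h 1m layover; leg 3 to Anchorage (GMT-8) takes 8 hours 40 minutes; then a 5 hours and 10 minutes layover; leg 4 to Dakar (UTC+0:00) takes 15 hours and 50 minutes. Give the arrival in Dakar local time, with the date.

14:26 on May 10

Convert departure to UTC: 08:33 + 1:00 = 09:33 UTC on May 8.
Add 9 hours and 44 minutes leg 1 → 19:17 UTC.
Add 7 hours and 25 minutes layover in Adelaide → 02:42 UTC (May 9).
Add 2 hours 3 minutes leg 2 → 04:45 UTC.
Add 4 hours and 1 minute layover in New Almaty → 08:46 UTC.
Add 8 hours 40 minutes leg 3 → 17:26 UTC.
Add 5 hours and 10 minutes layover in Anchorage → 22:36 UTC.
Add 15 hours 50 minutes leg 4 → 14:26 UTC (May 10).
Dakar is UTC+0, so local arrival is the same: 14:26 on May 10.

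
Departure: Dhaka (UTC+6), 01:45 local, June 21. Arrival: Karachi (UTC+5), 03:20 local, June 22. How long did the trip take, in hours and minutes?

26 hours 35 minutes

Departure in UTC: 01:45 − 6:00 = 19:45 on Jun 20.
Arrival in UTC: 03:20 − 5:00 = 22:20 on Jun 21.
Elapsed = 22:20 − 19:45 (+1 day) = 26 hours 35 minutes.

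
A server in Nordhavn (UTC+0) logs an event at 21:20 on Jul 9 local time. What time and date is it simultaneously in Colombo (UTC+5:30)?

Colombo is 5:30 ahead of Nordhavn.
Shift by the zone difference: 21:20 + 5:30 = 02:50 on Jul 10 in Colombo.

02:50 on July 10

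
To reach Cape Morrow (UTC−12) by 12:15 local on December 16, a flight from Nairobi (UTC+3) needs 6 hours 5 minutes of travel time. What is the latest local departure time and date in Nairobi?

21:10 on December 16

Target arrival in UTC: 12:15 + 12:00 = 00:15 on Dec 17.
Subtract 6 hours 5 minutes → departure 18:10 UTC on Dec 16.
Nairobi is UTC+3:00: 18:10 + 3:00 = 21:10 on Dec 16.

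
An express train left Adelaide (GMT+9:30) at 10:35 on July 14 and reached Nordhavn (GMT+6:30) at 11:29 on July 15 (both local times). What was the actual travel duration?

27 hours 54 minutes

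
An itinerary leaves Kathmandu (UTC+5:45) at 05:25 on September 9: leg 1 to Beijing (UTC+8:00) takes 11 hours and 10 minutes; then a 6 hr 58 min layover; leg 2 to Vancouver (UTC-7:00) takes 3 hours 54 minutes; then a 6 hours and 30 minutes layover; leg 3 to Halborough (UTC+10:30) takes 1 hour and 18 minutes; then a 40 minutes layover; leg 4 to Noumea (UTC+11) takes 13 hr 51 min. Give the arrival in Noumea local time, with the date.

07:01 on Sep 11

Convert departure to UTC: 05:25 − 5:45 = 23:40 UTC on Sep 8.
Add 11 hours 10 minutes leg 1 → 10:50 UTC (Sep 9).
Add 6 hours and 58 minutes layover in Beijing → 17:48 UTC.
Add 3 hours 54 minutes leg 2 → 21:42 UTC.
Add 6 hours and 30 minutes layover in Vancouver → 04:12 UTC (Sep 10).
Add 1 hour and 18 minutes leg 3 → 05:30 UTC.
Add 40 minutes layover in Halborough → 06:10 UTC.
Add 13 hours and 51 minutes leg 4 → 20:01 UTC.
Noumea is UTC+11:00, so local arrival = 20:01 + 11:00 = 07:01 on Sep 11.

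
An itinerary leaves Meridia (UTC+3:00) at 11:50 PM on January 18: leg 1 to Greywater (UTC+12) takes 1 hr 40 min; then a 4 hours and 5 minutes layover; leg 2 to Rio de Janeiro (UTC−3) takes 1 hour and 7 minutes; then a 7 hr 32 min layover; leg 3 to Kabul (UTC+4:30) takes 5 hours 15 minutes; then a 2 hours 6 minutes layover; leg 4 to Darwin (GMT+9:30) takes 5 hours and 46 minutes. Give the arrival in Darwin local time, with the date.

Convert departure to UTC: 11:50 PM − 3:00 = 8:50 PM UTC on Jan 18.
Add 1 hour 40 minutes leg 1 → 10:30 PM UTC.
Add 4 hours 5 minutes layover in Greywater → 2:35 AM UTC (Jan 19).
Add 1 hour 7 minutes leg 2 → 3:42 AM UTC.
Add 7 hours and 32 minutes layover in Rio de Janeiro → 11:14 AM UTC.
Add 5 hours and 15 minutes leg 3 → 4:29 PM UTC.
Add 2 hours and 6 minutes layover in Kabul → 6:35 PM UTC.
Add 5 hours and 46 minutes leg 4 → 12:21 AM UTC (Jan 20).
Darwin is UTC+9:30, so local arrival = 12:21 AM + 9:30 = 9:51 AM on Jan 20.

9:51 AM on January 20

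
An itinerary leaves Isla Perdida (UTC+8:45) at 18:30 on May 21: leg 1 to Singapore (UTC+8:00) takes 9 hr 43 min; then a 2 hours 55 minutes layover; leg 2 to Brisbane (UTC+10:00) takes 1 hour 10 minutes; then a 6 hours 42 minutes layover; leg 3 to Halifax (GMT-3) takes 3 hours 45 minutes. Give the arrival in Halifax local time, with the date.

07:00 on May 22

Convert departure to UTC: 18:30 − 8:45 = 09:45 UTC on May 21.
Add 9 hours 43 minutes leg 1 → 19:28 UTC.
Add 2 hours 55 minutes layover in Singapore → 22:23 UTC.
Add 1 hour 10 minutes leg 2 → 23:33 UTC.
Add 6 hours and 42 minutes layover in Brisbane → 06:15 UTC (May 22).
Add 3 hours 45 minutes leg 3 → 10:00 UTC.
Halifax is UTC−3:00, so local arrival = 10:00 − 3:00 = 07:00 on May 22.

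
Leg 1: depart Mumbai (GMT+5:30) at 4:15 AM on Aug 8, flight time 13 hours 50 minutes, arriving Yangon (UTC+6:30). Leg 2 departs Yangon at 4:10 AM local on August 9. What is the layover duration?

Convert departure to UTC: 4:15 AM − 5:30 = 10:45 PM UTC on Aug 7.
Add 13 hours 50 minutes flight time → 12:35 PM UTC (Aug 8).
Yangon is UTC+6:30, so local arrival = 12:35 PM + 6:30 = 7:05 PM on Aug 8.
Layover = 4:10 AM − 7:05 PM (+1 day) = 9 hours 5 minutes.

9 hours 5 minutes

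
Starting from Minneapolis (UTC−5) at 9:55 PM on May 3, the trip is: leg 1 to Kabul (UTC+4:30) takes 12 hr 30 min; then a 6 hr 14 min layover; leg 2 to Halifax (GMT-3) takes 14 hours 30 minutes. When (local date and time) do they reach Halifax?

Convert departure to UTC: 9:55 PM + 5:00 = 2:55 AM UTC on May 4.
Add 12 hours 30 minutes leg 1 → 3:25 PM UTC.
Add 6 hours 14 minutes layover in Kabul → 9:39 PM UTC.
Add 14 hours 30 minutes leg 2 → 12:09 PM UTC (May 5).
Halifax is UTC−3:00, so local arrival = 12:09 PM − 3:00 = 9:09 AM on May 5.

9:09 AM on May 5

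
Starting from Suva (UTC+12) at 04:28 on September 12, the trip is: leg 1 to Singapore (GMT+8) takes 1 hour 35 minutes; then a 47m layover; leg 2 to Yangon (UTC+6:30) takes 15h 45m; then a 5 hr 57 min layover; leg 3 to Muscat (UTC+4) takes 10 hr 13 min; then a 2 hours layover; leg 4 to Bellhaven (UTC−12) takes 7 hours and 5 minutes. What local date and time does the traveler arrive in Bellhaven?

23:50 on Sep 12

Convert departure to UTC: 04:28 − 12:00 = 16:28 UTC on Sep 11.
Add 1 hour and 35 minutes leg 1 → 18:03 UTC.
Add 47 minutes layover in Singapore → 18:50 UTC.
Add 15 hours 45 minutes leg 2 → 10:35 UTC (Sep 12).
Add 5 hours and 57 minutes layover in Yangon → 16:32 UTC.
Add 10 hours 13 minutes leg 3 → 02:45 UTC (Sep 13).
Add 2 hours layover in Muscat → 04:45 UTC.
Add 7 hours and 5 minutes leg 4 → 11:50 UTC.
Bellhaven is UTC−12:00, so local arrival = 11:50 − 12:00 = 23:50 on Sep 12.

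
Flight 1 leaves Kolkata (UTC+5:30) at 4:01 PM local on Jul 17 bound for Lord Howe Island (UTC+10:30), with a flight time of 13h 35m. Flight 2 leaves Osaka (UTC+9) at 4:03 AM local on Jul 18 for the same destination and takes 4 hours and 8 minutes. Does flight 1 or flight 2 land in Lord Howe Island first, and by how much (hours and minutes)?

the second, by 55 minutes

Flight 1 in UTC: 4:01 PM − 5:30 = 10:31 AM on Jul 17.
+13 hours and 35 minutes → arrive 12:06 AM UTC on Jul 18.
Flight 2 in UTC: 4:03 AM − 9:00 = 7:03 PM on Jul 17.
+4 hours 8 minutes → arrive 11:11 PM UTC on Jul 17.
Flight 2 lands earlier by 55 minutes.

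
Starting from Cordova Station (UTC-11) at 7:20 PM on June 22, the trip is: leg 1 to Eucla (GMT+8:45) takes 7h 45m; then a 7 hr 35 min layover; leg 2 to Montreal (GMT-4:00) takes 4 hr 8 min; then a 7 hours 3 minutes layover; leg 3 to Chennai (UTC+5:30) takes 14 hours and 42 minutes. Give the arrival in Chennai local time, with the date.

Convert departure to UTC: 7:20 PM + 11:00 = 6:20 AM UTC on Jun 23.
Add 7 hours and 45 minutes leg 1 → 2:05 PM UTC.
Add 7 hours 35 minutes layover in Eucla → 9:40 PM UTC.
Add 4 hours 8 minutes leg 2 → 1:48 AM UTC (Jun 24).
Add 7 hours and 3 minutes layover in Montreal → 8:51 AM UTC.
Add 14 hours and 42 minutes leg 3 → 11:33 PM UTC.
Chennai is UTC+5:30, so local arrival = 11:33 PM + 5:30 = 5:03 AM on Jun 25.

5:03 AM on Jun 25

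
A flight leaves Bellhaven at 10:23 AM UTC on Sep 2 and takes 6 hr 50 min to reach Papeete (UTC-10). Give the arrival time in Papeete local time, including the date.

7:13 AM on September 2

Departure is given in UTC: 10:23 AM on Sep 2.
Add 6 hours 50 minutes → 5:13 PM UTC.
Papeete is UTC−10:00: 5:13 PM − 10:00 = 7:13 AM on Sep 2.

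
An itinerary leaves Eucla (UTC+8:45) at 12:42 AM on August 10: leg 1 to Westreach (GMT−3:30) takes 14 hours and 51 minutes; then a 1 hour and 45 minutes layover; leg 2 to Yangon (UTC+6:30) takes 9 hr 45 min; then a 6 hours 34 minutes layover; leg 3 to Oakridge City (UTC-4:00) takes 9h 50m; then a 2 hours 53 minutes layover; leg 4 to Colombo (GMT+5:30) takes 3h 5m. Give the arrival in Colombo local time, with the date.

10:10 PM on August 11

Convert departure to UTC: 12:42 AM − 8:45 = 3:57 PM UTC on Aug 9.
Add 14 hours 51 minutes leg 1 → 6:48 AM UTC (Aug 10).
Add 1 hour and 45 minutes layover in Westreach → 8:33 AM UTC.
Add 9 hours and 45 minutes leg 2 → 6:18 PM UTC.
Add 6 hours and 34 minutes layover in Yangon → 12:52 AM UTC (Aug 11).
Add 9 hours 50 minutes leg 3 → 10:42 AM UTC.
Add 2 hours 53 minutes layover in Oakridge City → 1:35 PM UTC.
Add 3 hours and 5 minutes leg 4 → 4:40 PM UTC.
Colombo is UTC+5:30, so local arrival = 4:40 PM + 5:30 = 10:10 PM on Aug 11.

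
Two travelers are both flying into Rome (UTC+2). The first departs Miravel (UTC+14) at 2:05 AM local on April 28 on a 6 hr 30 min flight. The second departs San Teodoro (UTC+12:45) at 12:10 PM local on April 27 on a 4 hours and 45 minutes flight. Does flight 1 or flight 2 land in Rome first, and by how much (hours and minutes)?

the second, by 14 hours 25 minutes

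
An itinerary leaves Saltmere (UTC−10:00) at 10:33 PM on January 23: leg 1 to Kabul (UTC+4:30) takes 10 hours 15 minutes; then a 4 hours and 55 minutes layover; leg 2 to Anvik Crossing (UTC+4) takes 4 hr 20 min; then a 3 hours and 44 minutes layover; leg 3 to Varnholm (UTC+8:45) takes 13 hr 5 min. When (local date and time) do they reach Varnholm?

Convert departure to UTC: 10:33 PM + 10:00 = 8:33 AM UTC on Jan 24.
Add 10 hours 15 minutes leg 1 → 6:48 PM UTC.
Add 4 hours and 55 minutes layover in Kabul → 11:43 PM UTC.
Add 4 hours 20 minutes leg 2 → 4:03 AM UTC (Jan 25).
Add 3 hours 44 minutes layover in Anvik Crossing → 7:47 AM UTC.
Add 13 hours 5 minutes leg 3 → 8:52 PM UTC.
Varnholm is UTC+8:45, so local arrival = 8:52 PM + 8:45 = 5:37 AM on Jan 26.

5:37 AM on Jan 26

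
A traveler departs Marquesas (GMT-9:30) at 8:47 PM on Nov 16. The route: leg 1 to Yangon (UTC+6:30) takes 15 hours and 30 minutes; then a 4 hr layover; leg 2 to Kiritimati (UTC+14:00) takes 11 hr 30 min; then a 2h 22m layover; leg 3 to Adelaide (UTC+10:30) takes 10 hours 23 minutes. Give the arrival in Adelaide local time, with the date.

12:32 PM on November 19

Convert departure to UTC: 8:47 PM + 9:30 = 6:17 AM UTC on Nov 17.
Add 15 hours and 30 minutes leg 1 → 9:47 PM UTC.
Add 4 hours layover in Yangon → 1:47 AM UTC (Nov 18).
Add 11 hours and 30 minutes leg 2 → 1:17 PM UTC.
Add 2 hours 22 minutes layover in Kiritimati → 3:39 PM UTC.
Add 10 hours 23 minutes leg 3 → 2:02 AM UTC (Nov 19).
Adelaide is UTC+10:30, so local arrival = 2:02 AM + 10:30 = 12:32 PM on Nov 19.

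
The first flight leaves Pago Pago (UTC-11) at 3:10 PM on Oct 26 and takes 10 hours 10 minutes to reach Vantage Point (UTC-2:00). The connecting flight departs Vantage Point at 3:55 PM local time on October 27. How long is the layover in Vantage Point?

5 hours 35 minutes

Convert departure to UTC: 3:10 PM + 11:00 = 2:10 AM UTC on Oct 27.
Add 10 hours and 10 minutes flight time → 12:20 PM UTC.
Vantage Point is UTC−2:00, so local arrival = 12:20 PM − 2:00 = 10:20 AM on Oct 27.
Layover = 3:55 PM − 10:20 AM = 5 hours 35 minutes.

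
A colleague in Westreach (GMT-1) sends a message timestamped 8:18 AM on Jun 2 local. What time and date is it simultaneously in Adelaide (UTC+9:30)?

In UTC: 8:18 AM + 1:00 = 9:18 AM on Jun 2.
Adelaide is UTC+9:30: 9:18 AM + 9:30 = 6:48 PM on Jun 2.

6:48 PM on June 2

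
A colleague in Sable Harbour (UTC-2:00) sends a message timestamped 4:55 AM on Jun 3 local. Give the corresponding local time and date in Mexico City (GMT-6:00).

12:55 AM on June 3

In UTC: 4:55 AM + 2:00 = 6:55 AM on Jun 3.
Mexico City is UTC−6:00: 6:55 AM − 6:00 = 12:55 AM on Jun 3.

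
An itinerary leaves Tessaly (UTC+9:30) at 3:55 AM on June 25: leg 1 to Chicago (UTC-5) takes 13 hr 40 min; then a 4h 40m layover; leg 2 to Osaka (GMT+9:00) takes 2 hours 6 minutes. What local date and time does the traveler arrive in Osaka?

11:51 PM on June 25

Convert departure to UTC: 3:55 AM − 9:30 = 6:25 PM UTC on Jun 24.
Add 13 hours 40 minutes leg 1 → 8:05 AM UTC (Jun 25).
Add 4 hours and 40 minutes layover in Chicago → 12:45 PM UTC.
Add 2 hours 6 minutes leg 2 → 2:51 PM UTC.
Osaka is UTC+9:00, so local arrival = 2:51 PM + 9:00 = 11:51 PM on Jun 25.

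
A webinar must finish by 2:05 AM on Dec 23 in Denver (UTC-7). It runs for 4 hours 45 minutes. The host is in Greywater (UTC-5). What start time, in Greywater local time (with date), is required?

11:20 PM on December 22

Target end time in UTC: 2:05 AM + 7:00 = 9:05 AM on Dec 23.
Subtract 4 hours and 45 minutes → start 4:20 AM UTC on Dec 23.
Greywater is UTC−5:00: 4:20 AM − 5:00 = 11:20 PM on Dec 22.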